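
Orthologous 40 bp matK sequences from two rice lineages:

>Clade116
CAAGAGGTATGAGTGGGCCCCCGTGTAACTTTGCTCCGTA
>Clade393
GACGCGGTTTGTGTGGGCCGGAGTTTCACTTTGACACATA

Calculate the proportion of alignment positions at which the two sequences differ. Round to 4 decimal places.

0.3500

Mismatches occur at site 1 (C→G), site 3 (A→C), site 5 (A→C), site 9 (A→T), site 12 (A→T), site 20 (C→G), site 21 (C→G), site 22 (C→A), site 25 (G→T), site 27 (A→C), site 34 (C→A), site 35 (T→C), site 36 (C→A), site 38 (G→A).
There are 14 differences over 40 sites, so p = 14/40 = 0.3500.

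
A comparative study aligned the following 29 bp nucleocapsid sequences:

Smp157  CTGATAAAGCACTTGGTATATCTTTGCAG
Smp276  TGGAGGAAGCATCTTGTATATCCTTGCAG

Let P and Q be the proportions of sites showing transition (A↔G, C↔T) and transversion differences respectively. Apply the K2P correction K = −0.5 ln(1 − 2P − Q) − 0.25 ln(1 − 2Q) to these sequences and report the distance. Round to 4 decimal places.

Differing sites — 1:C/T (Ti); 2:T/G (Tv); 5:T/G (Tv); 6:A/G (Ti); 12:C/T (Ti); 13:T/C (Ti); 15:G/T (Tv); 23:T/C (Ti).
Of the 8 differences, 5 transitions and 3 transversions over 29 sites: P = 5/29 = 0.172414, Q = 3/29 = 0.103448.
d = −0.5·ln(0.551724) − 0.25·ln(0.793104) = −0.5·(-0.594707) − 0.25·(-0.231801) = 0.3553.

0.3553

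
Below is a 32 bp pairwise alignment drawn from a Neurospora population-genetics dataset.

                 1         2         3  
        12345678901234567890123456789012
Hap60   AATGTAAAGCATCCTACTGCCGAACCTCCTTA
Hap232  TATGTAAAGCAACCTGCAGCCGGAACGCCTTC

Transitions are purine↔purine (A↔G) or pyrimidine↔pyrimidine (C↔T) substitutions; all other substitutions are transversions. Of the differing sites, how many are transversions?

Differing sites — 1:A/T (Tv); 12:T/A (Tv); 16:A/G (Ti); 18:T/A (Tv); 23:A/G (Ti); 25:C/A (Tv); 27:T/G (Tv); 32:A/C (Tv).
Of the 8 differences, 2 transitions and 6 transversions, so the answer is 6.

6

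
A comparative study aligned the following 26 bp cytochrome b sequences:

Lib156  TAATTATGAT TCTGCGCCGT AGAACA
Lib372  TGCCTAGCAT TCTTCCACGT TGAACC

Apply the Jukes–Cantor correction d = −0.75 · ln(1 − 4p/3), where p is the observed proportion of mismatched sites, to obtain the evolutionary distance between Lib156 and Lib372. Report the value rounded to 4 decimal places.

Differing sites — 2:A/G; 3:A/C; 4:T/C; 7:T/G; 8:G/C; 14:G/T; 16:G/C; 17:C/A; 21:A/T; 26:A/C.
p = 10/26 = 0.384615.
d = −0.75 · ln(1 − (4/3)·0.384615) = −0.75 · ln(0.487180) = −0.75 · (-0.719122) = 0.5393.

0.5393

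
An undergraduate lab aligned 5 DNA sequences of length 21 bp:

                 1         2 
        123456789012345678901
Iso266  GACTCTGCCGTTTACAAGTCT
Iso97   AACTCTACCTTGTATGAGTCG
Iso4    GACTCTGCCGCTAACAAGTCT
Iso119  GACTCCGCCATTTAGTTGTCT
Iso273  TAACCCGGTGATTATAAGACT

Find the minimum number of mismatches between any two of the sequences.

Pairwise Hamming distances:
  Iso266 vs Iso97: 7
  Iso266 vs Iso4: 2
  Iso266 vs Iso119: 5
  Iso266 vs Iso273: 9
  Iso97 vs Iso4: 9
  Iso97 vs Iso119: 9
  Iso97 vs Iso273: 13
  Iso4 vs Iso119: 7
  Iso4 vs Iso273: 10
  Iso119 vs Iso273: 11
The smallest is 2, between Iso266 and Iso4.

2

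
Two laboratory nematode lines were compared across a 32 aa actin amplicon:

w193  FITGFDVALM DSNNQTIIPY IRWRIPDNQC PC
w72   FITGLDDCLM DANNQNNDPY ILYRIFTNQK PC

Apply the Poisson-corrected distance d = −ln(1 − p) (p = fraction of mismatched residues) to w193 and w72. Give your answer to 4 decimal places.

0.4700

Differing sites — 5:F/L; 7:V/D; 8:A/C; 12:S/A; 16:T/N; 17:I/N; 18:I/D; 22:R/L; 23:W/Y; 26:P/F; 27:D/T; 30:C/K.
p = 12/32 = 0.375000.
d = −ln(1 − 0.375000) = −ln(0.625000) = 0.4700.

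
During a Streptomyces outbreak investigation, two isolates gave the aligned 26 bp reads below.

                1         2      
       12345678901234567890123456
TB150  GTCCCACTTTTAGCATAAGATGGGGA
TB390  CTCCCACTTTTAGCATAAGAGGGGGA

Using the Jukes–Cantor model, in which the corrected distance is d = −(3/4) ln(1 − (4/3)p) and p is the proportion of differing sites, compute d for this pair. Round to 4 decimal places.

0.0812

The sequences differ at positions 1 (G/C), 21 (T/G).
p = 2/26 = 0.076923.
d = −0.75 · ln(1 − (4/3)·0.076923) = −0.75 · ln(0.897436) = −0.75 · (-0.108213) = 0.0812.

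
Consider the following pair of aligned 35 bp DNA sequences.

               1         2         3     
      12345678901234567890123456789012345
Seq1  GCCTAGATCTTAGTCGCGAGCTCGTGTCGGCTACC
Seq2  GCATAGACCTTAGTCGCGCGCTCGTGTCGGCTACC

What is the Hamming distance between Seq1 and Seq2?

3

Differing sites — 3:C/A; 8:T/C; 19:A/C.
That gives 3 mismatches out of 35 aligned sites, so the Hamming distance is 3.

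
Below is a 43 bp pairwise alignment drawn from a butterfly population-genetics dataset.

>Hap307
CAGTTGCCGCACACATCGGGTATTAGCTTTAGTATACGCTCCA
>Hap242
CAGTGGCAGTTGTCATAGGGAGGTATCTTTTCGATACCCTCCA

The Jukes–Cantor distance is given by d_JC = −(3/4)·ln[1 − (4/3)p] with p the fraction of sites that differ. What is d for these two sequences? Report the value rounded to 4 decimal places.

Mismatches occur at site 5 (T/G), site 8 (C/A), site 10 (C/T), site 11 (A/T), site 12 (C/G), site 13 (A/T), site 17 (C/A), site 21 (T/A), site 22 (A/G), site 23 (T/G), site 26 (G/T), site 31 (A/T), site 32 (G/C), site 33 (T/G), site 38 (G/C).
p = 15/43 = 0.348837.
d = −0.75 · ln(1 − (4/3)·0.348837) = −0.75 · ln(0.534884) = −0.75 · (-0.625705) = 0.4693.

0.4693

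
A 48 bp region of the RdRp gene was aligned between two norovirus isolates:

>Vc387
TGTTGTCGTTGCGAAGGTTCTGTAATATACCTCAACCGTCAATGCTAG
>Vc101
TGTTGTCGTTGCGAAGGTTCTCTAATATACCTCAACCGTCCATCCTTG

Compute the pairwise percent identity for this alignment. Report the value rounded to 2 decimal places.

The sequences differ at positions 22 (G/C), 41 (A/C), 44 (G/C), 47 (A/T).
44 of the 48 sites match, so the percent identity is 44/48 × 100 = 91.67%.

91.67%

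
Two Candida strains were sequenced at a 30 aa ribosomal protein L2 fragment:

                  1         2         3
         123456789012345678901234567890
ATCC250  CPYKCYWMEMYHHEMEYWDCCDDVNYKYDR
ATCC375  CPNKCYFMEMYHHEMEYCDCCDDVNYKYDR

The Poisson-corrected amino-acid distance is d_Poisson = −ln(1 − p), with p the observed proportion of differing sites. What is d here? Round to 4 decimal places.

Differing sites — 3:Y/N; 7:W/F; 18:W/C.
p = 3/30 = 0.100000.
d = −ln(1 − 0.100000) = −ln(0.900000) = 0.1054.

0.1054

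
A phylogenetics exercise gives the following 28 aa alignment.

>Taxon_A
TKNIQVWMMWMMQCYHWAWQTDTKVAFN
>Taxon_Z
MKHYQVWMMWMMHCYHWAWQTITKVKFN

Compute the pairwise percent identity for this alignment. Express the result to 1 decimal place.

78.6%

The sequences differ at positions 1 (T/M), 3 (N/H), 4 (I/Y), 13 (Q/H), 22 (D/I), 26 (A/K).
22 of the 28 sites match, so the percent identity is 22/28 × 100 = 78.6%.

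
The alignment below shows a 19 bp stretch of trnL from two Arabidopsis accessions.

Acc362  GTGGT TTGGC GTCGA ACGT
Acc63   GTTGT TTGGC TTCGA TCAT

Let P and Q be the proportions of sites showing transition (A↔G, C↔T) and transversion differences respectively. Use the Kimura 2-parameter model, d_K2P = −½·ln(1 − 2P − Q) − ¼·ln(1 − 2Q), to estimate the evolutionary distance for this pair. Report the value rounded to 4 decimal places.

Mismatches occur at site 3 (G↔T, transversion), site 11 (G↔T, transversion), site 16 (A↔T, transversion), site 18 (G↔A, transition).
Of the 4 differences, 1 transition and 3 transversions over 19 sites: P = 1/19 = 0.052632, Q = 3/19 = 0.157895.
d = −0.5·ln(0.736841) − 0.25·ln(0.684210) = −0.5·(-0.305383) − 0.25·(-0.379490) = 0.2476.

0.2476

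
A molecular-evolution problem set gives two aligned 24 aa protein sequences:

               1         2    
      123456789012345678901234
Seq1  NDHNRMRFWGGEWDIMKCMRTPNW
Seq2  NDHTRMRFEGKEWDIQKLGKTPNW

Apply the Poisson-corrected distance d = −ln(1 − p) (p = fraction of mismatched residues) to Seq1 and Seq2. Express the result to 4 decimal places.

The sequences differ at positions 4 (N/T), 9 (W/E), 11 (G/K), 16 (M/Q), 18 (C/L), 19 (M/G), 20 (R/K).
p = 7/24 = 0.291667.
d = −ln(1 − 0.291667) = −ln(0.708333) = 0.3448.

0.3448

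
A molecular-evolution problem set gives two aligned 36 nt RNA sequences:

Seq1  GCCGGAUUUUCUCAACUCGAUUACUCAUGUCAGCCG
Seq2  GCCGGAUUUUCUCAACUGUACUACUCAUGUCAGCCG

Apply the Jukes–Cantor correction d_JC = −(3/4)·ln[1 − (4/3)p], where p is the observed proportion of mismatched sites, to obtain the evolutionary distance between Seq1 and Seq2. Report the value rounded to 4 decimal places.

Differing sites — 18:C/G; 19:G/U; 21:U/C.
p = 3/36 = 0.083333.
d = −0.75 · ln(1 − (4/3)·0.083333) = −0.75 · ln(0.888889) = −0.75 · (-0.117783) = 0.0883.

0.0883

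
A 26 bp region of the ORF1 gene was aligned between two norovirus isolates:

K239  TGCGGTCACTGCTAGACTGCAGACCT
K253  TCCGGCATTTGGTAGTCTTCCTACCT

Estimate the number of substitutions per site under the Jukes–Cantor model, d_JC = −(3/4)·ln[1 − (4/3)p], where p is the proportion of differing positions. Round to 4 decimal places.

0.5393

Mismatches occur at site 2 (G↔C), site 6 (T↔C), site 7 (C↔A), site 8 (A↔T), site 9 (C↔T), site 12 (C↔G), site 16 (A↔T), site 19 (G↔T), site 21 (A↔C), site 22 (G↔T).
p = 10/26 = 0.384615.
d = −0.75 · ln(1 − (4/3)·0.384615) = −0.75 · ln(0.487180) = −0.75 · (-0.719122) = 0.5393.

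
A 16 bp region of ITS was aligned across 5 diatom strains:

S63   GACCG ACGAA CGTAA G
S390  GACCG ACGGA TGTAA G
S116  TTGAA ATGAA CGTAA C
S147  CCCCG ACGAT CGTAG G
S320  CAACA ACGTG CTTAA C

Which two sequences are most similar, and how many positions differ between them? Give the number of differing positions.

2

Pairwise Hamming distances:
  S63 vs S390: 2
  S63 vs S116: 7
  S63 vs S147: 4
  S63 vs S320: 7
  S390 vs S116: 9
  S390 vs S147: 6
  S390 vs S320: 8
  S116 vs S147: 9
  S116 vs S320: 8
  S147 vs S320: 8
The smallest is 2, between S63 and S390.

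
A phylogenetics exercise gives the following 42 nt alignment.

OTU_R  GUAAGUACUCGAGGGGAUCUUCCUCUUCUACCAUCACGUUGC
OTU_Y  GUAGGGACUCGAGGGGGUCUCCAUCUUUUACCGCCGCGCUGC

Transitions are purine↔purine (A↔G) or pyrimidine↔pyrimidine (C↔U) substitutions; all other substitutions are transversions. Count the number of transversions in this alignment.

Mismatches occur at site 4 (A/G, transition), site 6 (U/G, transversion), site 17 (A/G, transition), site 21 (U/C, transition), site 23 (C/A, transversion), site 28 (C/U, transition), site 33 (A/G, transition), site 34 (U/C, transition), site 36 (A/G, transition), site 39 (U/C, transition).
Of the 10 differences, 8 transitions and 2 transversions, so the answer is 2.

2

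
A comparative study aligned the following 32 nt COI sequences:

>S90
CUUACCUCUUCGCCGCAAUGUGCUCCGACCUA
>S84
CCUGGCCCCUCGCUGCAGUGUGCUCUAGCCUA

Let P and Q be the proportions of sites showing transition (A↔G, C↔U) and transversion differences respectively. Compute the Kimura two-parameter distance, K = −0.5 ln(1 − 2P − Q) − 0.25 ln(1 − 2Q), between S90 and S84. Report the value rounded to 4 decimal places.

Mismatches occur at site 2 (U→C, transition), site 4 (A→G, transition), site 5 (C→G, transversion), site 7 (U→C, transition), site 9 (U→C, transition), site 14 (C→U, transition), site 18 (A→G, transition), site 26 (C→U, transition), site 27 (G→A, transition), site 28 (A→G, transition).
Of the 10 differences, 9 transitions and 1 transversion over 32 sites: P = 9/32 = 0.281250, Q = 1/32 = 0.031250.
d = −0.5·ln(0.406250) − 0.25·ln(0.937500) = −0.5·(-0.900787) − 0.25·(-0.064539) = 0.4665.

0.4665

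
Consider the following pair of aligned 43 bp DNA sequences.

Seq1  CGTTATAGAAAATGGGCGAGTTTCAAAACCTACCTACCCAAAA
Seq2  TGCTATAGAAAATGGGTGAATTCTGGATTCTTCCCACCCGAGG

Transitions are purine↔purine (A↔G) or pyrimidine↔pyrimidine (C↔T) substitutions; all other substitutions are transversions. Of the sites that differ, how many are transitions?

13

The sequences differ at positions 1 (C/T, transition), 3 (T/C, transition), 17 (C/T, transition), 20 (G/A, transition), 23 (T/C, transition), 24 (C/T, transition), 25 (A/G, transition), 26 (A/G, transition), 28 (A/T, transversion), 29 (C/T, transition), 32 (A/T, transversion), 35 (T/C, transition), 40 (A/G, transition), 42 (A/G, transition), 43 (A/G, transition).
Of the 15 differences, 13 transitions and 2 transversions, so the answer is 13.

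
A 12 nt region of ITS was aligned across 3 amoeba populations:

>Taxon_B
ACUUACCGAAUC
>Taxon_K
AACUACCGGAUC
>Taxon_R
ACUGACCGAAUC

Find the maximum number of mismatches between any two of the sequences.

4

Pairwise Hamming distances:
  Taxon_B vs Taxon_K: 3
  Taxon_B vs Taxon_R: 1
  Taxon_K vs Taxon_R: 4
The largest is 4, between Taxon_K and Taxon_R.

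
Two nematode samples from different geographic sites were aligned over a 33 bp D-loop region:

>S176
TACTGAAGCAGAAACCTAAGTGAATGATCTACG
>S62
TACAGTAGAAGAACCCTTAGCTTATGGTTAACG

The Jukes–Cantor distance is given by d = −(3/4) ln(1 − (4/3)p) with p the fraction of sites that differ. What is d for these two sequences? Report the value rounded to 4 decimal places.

0.4408

Differing sites — 4:T/A; 6:A/T; 9:C/A; 14:A/C; 18:A/T; 21:T/C; 22:G/T; 23:A/T; 27:A/G; 29:C/T; 30:T/A.
p = 11/33 = 0.333333.
d = −0.75 · ln(1 − (4/3)·0.333333) = −0.75 · ln(0.555556) = −0.75 · (-0.587786) = 0.4408.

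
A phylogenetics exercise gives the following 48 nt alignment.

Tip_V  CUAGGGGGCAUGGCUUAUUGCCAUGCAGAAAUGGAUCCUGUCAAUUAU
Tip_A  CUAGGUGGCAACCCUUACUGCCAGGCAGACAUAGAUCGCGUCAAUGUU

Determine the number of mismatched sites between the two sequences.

12

The sequences differ at positions 6 (G/U), 11 (U/A), 12 (G/C), 13 (G/C), 18 (U/C), 24 (U/G), 30 (A/C), 33 (G/A), 38 (C/G), 39 (U/C), 46 (U/G), 47 (A/U).
That gives 12 mismatches out of 48 aligned sites, so the Hamming distance is 12.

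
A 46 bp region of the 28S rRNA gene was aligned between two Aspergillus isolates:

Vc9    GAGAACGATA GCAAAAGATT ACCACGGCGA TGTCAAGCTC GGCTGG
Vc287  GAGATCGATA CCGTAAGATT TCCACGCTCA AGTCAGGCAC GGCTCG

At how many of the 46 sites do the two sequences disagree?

Mismatches occur at site 5 (A↔T), site 11 (G↔C), site 13 (A↔G), site 14 (A↔T), site 21 (A↔T), site 27 (G↔C), site 28 (C↔T), site 29 (G↔C), site 31 (T↔A), site 36 (A↔G), site 39 (T↔A), site 45 (G↔C).
That gives 12 mismatches out of 46 aligned sites, so the Hamming distance is 12.

12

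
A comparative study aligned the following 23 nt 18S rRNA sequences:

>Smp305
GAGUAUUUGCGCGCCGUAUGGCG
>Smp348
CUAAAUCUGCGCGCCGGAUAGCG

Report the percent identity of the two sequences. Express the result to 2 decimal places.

Mismatches occur at site 1 (G→C), site 2 (A→U), site 3 (G→A), site 4 (U→A), site 7 (U→C), site 17 (U→G), site 20 (G→A).
16 of the 23 sites match, so the percent identity is 16/23 × 100 = 69.57%.

69.57%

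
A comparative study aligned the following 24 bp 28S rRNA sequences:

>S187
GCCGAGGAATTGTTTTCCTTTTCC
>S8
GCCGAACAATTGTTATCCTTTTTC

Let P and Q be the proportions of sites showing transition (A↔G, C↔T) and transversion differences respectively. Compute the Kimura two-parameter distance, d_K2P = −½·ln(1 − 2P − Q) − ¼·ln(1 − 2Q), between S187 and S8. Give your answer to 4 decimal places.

0.1894

Mismatches occur at site 6 (G/A, transition), site 7 (G/C, transversion), site 15 (T/A, transversion), site 23 (C/T, transition).
Of the 4 differences, 2 transitions and 2 transversions over 24 sites: P = 2/24 = 0.083333, Q = 2/24 = 0.083333.
d = −0.5·ln(0.750001) − 0.25·ln(0.833334) = −0.5·(-0.287681) − 0.25·(-0.182321) = 0.1894.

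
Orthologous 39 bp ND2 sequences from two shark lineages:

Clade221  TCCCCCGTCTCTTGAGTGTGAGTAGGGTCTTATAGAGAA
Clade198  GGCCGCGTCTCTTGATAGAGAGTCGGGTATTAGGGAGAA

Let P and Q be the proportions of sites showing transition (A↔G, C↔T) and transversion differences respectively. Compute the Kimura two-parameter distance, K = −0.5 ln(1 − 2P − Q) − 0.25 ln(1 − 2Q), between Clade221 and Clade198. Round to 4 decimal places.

Mismatches occur at site 1 (T↔G, transversion), site 2 (C↔G, transversion), site 5 (C↔G, transversion), site 16 (G↔T, transversion), site 17 (T↔A, transversion), site 19 (T↔A, transversion), site 24 (A↔C, transversion), site 29 (C↔A, transversion), site 33 (T↔G, transversion), site 34 (A↔G, transition).
Of the 10 differences, 1 transition and 9 transversions over 39 sites: P = 1/39 = 0.025641, Q = 9/39 = 0.230769.
d = −0.5·ln(0.717949) − 0.25·ln(0.538462) = −0.5·(-0.331357) − 0.25·(-0.619038) = 0.3204.

0.3204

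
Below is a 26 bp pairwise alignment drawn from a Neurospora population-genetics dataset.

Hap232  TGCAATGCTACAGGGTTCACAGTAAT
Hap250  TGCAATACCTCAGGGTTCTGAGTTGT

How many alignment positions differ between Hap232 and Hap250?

7

Differing sites — 7:G/A; 9:T/C; 10:A/T; 19:A/T; 20:C/G; 24:A/T; 25:A/G.
That gives 7 mismatches out of 26 aligned sites, so the Hamming distance is 7.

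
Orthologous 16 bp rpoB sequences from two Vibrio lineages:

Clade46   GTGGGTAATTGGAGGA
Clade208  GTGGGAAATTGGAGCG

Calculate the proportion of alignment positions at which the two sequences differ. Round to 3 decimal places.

0.188

Differing sites — 6:T/A; 15:G/C; 16:A/G.
There are 3 differences over 16 sites, so p = 3/16 = 0.188.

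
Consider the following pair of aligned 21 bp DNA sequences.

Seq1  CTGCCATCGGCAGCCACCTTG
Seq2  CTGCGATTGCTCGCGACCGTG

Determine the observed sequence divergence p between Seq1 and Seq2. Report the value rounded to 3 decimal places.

0.333

Mismatches occur at site 5 (C↔G), site 8 (C↔T), site 10 (G↔C), site 11 (C↔T), site 12 (A↔C), site 15 (C↔G), site 19 (T↔G).
There are 7 differences over 21 sites, so p = 7/21 = 0.333.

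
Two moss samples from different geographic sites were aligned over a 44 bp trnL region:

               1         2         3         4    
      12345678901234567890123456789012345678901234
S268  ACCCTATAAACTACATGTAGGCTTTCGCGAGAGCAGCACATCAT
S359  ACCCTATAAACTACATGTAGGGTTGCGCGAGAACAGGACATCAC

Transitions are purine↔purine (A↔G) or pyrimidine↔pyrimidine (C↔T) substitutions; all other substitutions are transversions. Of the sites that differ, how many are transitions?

2

Differing sites — 22:C/G (Tv); 25:T/G (Tv); 33:G/A (Ti); 37:C/G (Tv); 44:T/C (Ti).
Of the 5 differences, 2 transitions and 3 transversions, so the answer is 2.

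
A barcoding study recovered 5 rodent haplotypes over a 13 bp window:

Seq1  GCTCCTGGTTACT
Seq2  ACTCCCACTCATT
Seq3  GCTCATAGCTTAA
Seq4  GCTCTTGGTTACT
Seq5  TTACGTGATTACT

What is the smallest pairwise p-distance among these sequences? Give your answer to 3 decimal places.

Pairwise Hamming distances:
  Seq1 vs Seq2: 6
  Seq1 vs Seq3: 6
  Seq1 vs Seq4: 1
  Seq1 vs Seq5: 5
  Seq2 vs Seq3: 9
  Seq2 vs Seq4: 7
  Seq2 vs Seq5: 9
  Seq3 vs Seq4: 6
  Seq3 vs Seq5: 10
  Seq4 vs Seq5: 5
The smallest is 1 mismatch, between Seq1 and Seq4; p = 1/13 = 0.077.

0.077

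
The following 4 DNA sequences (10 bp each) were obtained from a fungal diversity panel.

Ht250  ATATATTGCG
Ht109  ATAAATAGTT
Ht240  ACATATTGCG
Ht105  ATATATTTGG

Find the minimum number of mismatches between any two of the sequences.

Pairwise Hamming distances:
  Ht250 vs Ht109: 4
  Ht250 vs Ht240: 1
  Ht250 vs Ht105: 2
  Ht109 vs Ht240: 5
  Ht109 vs Ht105: 5
  Ht240 vs Ht105: 3
The smallest is 1, between Ht250 and Ht240.

1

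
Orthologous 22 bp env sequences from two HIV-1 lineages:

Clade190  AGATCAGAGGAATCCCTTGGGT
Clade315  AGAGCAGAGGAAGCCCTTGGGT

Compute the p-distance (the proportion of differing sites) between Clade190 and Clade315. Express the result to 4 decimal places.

Differing sites — 4:T/G; 13:T/G.
There are 2 differences over 22 sites, so p = 2/22 = 0.0909.

0.0909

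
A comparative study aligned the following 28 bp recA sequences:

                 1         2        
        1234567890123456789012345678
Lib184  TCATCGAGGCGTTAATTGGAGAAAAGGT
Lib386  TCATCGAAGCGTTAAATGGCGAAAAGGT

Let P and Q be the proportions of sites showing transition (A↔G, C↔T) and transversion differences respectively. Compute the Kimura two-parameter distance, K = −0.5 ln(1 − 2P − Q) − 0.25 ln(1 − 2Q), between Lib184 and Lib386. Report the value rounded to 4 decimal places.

Differing sites — 8:G/A (Ti); 16:T/A (Tv); 20:A/C (Tv).
Of the 3 differences, 1 transition and 2 transversions over 28 sites: P = 1/28 = 0.035714, Q = 2/28 = 0.071429.
d = −0.5·ln(0.857143) − 0.25·ln(0.857142) = −0.5·(-0.154151) − 0.25·(-0.154152) = 0.1156.

0.1156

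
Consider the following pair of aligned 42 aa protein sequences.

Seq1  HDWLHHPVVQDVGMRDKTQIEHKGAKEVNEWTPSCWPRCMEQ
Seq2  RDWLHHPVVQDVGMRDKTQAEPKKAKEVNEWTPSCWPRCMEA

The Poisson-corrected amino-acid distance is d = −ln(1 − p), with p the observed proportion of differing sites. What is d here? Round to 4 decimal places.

Differing sites — 1:H/R; 20:I/A; 22:H/P; 24:G/K; 42:Q/A.
p = 5/42 = 0.119048.
d = −ln(1 − 0.119048) = −ln(0.880952) = 0.1268.

0.1268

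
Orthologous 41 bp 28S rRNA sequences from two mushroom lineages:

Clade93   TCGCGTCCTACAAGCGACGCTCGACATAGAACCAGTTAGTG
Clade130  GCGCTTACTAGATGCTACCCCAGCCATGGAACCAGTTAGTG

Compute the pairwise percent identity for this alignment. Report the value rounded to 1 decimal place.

The sequences differ at positions 1 (T/G), 5 (G/T), 7 (C/A), 11 (C/G), 13 (A/T), 16 (G/T), 19 (G/C), 21 (T/C), 22 (C/A), 24 (A/C), 28 (A/G).
30 of the 41 sites match, so the percent identity is 30/41 × 100 = 73.2%.

73.2%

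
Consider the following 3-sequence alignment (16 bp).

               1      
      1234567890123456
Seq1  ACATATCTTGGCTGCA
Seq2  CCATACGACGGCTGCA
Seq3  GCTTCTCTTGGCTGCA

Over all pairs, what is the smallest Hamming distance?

3

Pairwise Hamming distances:
  Seq1 vs Seq2: 5
  Seq1 vs Seq3: 3
  Seq2 vs Seq3: 7
The smallest is 3, between Seq1 and Seq3.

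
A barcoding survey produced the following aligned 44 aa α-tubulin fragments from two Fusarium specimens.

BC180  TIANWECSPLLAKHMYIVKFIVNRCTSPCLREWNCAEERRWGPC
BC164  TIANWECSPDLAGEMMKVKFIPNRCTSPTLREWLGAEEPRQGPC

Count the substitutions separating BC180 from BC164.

11

The sequences differ at positions 10 (L/D), 13 (K/G), 14 (H/E), 16 (Y/M), 17 (I/K), 22 (V/P), 29 (C/T), 34 (N/L), 35 (C/G), 39 (R/P), 41 (W/Q).
That gives 11 mismatches out of 44 aligned sites, so the Hamming distance is 11.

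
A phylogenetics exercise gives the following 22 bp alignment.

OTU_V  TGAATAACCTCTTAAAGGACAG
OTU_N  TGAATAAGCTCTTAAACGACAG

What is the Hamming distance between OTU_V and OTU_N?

Mismatches occur at site 8 (C↔G), site 17 (G↔C).
That gives 2 mismatches out of 22 aligned sites, so the Hamming distance is 2.

2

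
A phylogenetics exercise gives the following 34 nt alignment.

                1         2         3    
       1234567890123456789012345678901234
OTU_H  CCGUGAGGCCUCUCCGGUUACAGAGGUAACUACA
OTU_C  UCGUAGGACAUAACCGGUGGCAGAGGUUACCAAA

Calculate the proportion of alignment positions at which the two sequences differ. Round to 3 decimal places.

0.353

Differing sites — 1:C/U; 5:G/A; 6:A/G; 8:G/A; 10:C/A; 12:C/A; 13:U/A; 19:U/G; 20:A/G; 28:A/U; 31:U/C; 33:C/A.
There are 12 differences over 34 sites, so p = 12/34 = 0.353.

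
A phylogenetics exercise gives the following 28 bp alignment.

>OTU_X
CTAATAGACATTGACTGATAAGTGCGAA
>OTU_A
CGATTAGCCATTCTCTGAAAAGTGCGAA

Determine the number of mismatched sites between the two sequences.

Mismatches occur at site 2 (T→G), site 4 (A→T), site 8 (A→C), site 13 (G→C), site 14 (A→T), site 19 (T→A).
That gives 6 mismatches out of 28 aligned sites, so the Hamming distance is 6.

6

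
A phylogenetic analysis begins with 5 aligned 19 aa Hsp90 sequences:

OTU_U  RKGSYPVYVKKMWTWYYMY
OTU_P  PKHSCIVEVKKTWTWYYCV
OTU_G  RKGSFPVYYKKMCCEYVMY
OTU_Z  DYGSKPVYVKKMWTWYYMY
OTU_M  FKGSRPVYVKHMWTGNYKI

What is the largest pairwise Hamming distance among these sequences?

Pairwise Hamming distances:
  OTU_U vs OTU_P: 8
  OTU_U vs OTU_G: 6
  OTU_U vs OTU_Z: 3
  OTU_U vs OTU_M: 7
  OTU_P vs OTU_G: 13
  OTU_P vs OTU_Z: 9
  OTU_P vs OTU_M: 11
  OTU_G vs OTU_Z: 8
  OTU_G vs OTU_M: 11
  OTU_Z vs OTU_M: 8
The largest is 13, between OTU_P and OTU_G.

13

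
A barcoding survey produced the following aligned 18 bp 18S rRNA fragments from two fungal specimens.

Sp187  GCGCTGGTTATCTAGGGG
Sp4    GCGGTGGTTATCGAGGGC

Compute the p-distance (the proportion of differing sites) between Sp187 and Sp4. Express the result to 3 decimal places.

Differing sites — 4:C/G; 13:T/G; 18:G/C.
There are 3 differences over 18 sites, so p = 3/18 = 0.167.

0.167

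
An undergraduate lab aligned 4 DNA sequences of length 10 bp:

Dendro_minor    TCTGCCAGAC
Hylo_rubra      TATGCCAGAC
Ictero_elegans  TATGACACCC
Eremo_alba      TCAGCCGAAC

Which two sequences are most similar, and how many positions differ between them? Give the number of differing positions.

1

Pairwise Hamming distances:
  Dendro_minor vs Hylo_rubra: 1
  Dendro_minor vs Ictero_elegans: 4
  Dendro_minor vs Eremo_alba: 3
  Hylo_rubra vs Ictero_elegans: 3
  Hylo_rubra vs Eremo_alba: 4
  Ictero_elegans vs Eremo_alba: 6
The smallest is 1, between Dendro_minor and Hylo_rubra.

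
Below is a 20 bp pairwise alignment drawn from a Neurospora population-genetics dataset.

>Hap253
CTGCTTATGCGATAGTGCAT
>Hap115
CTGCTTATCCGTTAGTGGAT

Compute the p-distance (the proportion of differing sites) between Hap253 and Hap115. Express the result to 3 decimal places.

0.150

The sequences differ at positions 9 (G/C), 12 (A/T), 18 (C/G).
There are 3 differences over 20 sites, so p = 3/20 = 0.150.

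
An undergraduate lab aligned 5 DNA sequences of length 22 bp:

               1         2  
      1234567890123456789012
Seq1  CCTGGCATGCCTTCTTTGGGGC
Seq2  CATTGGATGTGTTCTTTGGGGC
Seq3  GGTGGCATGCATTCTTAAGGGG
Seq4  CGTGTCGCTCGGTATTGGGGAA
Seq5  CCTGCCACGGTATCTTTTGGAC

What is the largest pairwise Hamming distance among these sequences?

13

Pairwise Hamming distances:
  Seq1 vs Seq2: 5
  Seq1 vs Seq3: 6
  Seq1 vs Seq4: 11
  Seq1 vs Seq5: 7
  Seq2 vs Seq3: 9
  Seq2 vs Seq4: 13
  Seq2 vs Seq5: 10
  Seq3 vs Seq4: 12
  Seq3 vs Seq5: 11
  Seq4 vs Seq5: 11
The largest is 13, between Seq2 and Seq4.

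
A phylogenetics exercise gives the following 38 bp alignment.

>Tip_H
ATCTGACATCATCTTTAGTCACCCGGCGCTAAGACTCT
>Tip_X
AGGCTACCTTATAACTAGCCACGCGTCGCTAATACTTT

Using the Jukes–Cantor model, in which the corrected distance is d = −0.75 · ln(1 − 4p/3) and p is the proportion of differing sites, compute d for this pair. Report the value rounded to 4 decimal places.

0.5068

Differing sites — 2:T/G; 3:C/G; 4:T/C; 5:G/T; 8:A/C; 10:C/T; 13:C/A; 14:T/A; 15:T/C; 19:T/C; 23:C/G; 26:G/T; 33:G/T; 37:C/T.
p = 14/38 = 0.368421.
d = −0.75 · ln(1 − (4/3)·0.368421) = −0.75 · ln(0.508772) = −0.75 · (-0.675755) = 0.5068.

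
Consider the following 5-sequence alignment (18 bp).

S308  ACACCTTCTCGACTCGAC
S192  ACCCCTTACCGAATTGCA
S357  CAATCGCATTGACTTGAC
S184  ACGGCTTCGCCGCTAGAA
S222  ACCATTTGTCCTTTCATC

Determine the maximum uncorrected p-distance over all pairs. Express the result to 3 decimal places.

Pairwise Hamming distances:
  S308 vs S192: 7
  S308 vs S357: 8
  S308 vs S184: 7
  S308 vs S222: 9
  S192 vs S357: 11
  S192 vs S184: 9
  S192 vs S222: 11
  S357 vs S184: 13
  S357 vs S222: 15
  S184 vs S222: 11
The largest is 15 mismatches, between S357 and S222; p = 15/18 = 0.833.

0.833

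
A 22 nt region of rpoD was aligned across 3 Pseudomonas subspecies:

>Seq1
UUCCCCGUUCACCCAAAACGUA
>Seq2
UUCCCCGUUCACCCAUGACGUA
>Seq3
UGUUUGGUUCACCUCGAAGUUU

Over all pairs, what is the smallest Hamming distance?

2

Pairwise Hamming distances:
  Seq1 vs Seq2: 2
  Seq1 vs Seq3: 11
  Seq2 vs Seq3: 12
The smallest is 2, between Seq1 and Seq2.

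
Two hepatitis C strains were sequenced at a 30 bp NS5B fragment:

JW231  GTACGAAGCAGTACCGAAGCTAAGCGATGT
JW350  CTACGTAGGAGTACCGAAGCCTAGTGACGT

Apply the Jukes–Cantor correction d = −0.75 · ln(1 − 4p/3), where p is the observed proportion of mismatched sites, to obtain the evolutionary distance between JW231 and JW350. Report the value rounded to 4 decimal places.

The sequences differ at positions 1 (G/C), 6 (A/T), 9 (C/G), 21 (T/C), 22 (A/T), 25 (C/T), 28 (T/C).
p = 7/30 = 0.233333.
d = −0.75 · ln(1 − (4/3)·0.233333) = −0.75 · ln(0.688889) = −0.75 · (-0.372675) = 0.2795.

0.2795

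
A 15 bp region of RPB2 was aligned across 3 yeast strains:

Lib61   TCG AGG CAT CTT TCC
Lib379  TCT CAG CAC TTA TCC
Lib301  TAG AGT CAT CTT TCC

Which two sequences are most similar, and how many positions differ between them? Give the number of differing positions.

2

Pairwise Hamming distances:
  Lib61 vs Lib379: 6
  Lib61 vs Lib301: 2
  Lib379 vs Lib301: 8
The smallest is 2, between Lib61 and Lib301.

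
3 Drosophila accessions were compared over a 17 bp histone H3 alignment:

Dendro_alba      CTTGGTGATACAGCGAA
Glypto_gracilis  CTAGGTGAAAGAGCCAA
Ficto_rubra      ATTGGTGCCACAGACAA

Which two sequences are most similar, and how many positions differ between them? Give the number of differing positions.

Pairwise Hamming distances:
  Dendro_alba vs Glypto_gracilis: 4
  Dendro_alba vs Ficto_rubra: 5
  Glypto_gracilis vs Ficto_rubra: 6
The smallest is 4, between Dendro_alba and Glypto_gracilis.

4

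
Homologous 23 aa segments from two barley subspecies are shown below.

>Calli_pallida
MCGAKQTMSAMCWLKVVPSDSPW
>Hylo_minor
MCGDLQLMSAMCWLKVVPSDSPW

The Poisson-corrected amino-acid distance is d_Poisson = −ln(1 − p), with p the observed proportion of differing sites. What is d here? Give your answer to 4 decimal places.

The sequences differ at positions 4 (A/D), 5 (K/L), 7 (T/L).
p = 3/23 = 0.130435.
d = −ln(1 − 0.130435) = −ln(0.869565) = 0.1398.

0.1398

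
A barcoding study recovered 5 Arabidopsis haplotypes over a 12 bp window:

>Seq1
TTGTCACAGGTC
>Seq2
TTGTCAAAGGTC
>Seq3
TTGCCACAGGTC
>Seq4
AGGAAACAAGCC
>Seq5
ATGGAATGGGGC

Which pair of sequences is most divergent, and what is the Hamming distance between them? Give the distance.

7

Pairwise Hamming distances:
  Seq1 vs Seq2: 1
  Seq1 vs Seq3: 1
  Seq1 vs Seq4: 6
  Seq1 vs Seq5: 6
  Seq2 vs Seq3: 2
  Seq2 vs Seq4: 7
  Seq2 vs Seq5: 6
  Seq3 vs Seq4: 6
  Seq3 vs Seq5: 6
  Seq4 vs Seq5: 6
The largest is 7, between Seq2 and Seq4.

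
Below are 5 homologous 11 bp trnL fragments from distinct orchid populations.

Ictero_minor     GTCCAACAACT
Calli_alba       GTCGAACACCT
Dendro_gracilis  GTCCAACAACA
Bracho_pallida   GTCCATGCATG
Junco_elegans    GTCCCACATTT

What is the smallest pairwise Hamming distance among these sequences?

1

Pairwise Hamming distances:
  Ictero_minor vs Calli_alba: 2
  Ictero_minor vs Dendro_gracilis: 1
  Ictero_minor vs Bracho_pallida: 5
  Ictero_minor vs Junco_elegans: 3
  Calli_alba vs Dendro_gracilis: 3
  Calli_alba vs Bracho_pallida: 7
  Calli_alba vs Junco_elegans: 4
  Dendro_gracilis vs Bracho_pallida: 5
  Dendro_gracilis vs Junco_elegans: 4
  Bracho_pallida vs Junco_elegans: 6
The smallest is 1, between Ictero_minor and Dendro_gracilis.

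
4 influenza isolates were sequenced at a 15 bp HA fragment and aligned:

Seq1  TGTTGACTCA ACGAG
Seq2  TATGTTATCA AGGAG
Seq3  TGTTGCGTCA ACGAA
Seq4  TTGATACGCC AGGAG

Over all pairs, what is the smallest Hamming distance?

3

Pairwise Hamming distances:
  Seq1 vs Seq2: 6
  Seq1 vs Seq3: 3
  Seq1 vs Seq4: 7
  Seq2 vs Seq3: 7
  Seq2 vs Seq4: 7
  Seq3 vs Seq4: 10
The smallest is 3, between Seq1 and Seq3.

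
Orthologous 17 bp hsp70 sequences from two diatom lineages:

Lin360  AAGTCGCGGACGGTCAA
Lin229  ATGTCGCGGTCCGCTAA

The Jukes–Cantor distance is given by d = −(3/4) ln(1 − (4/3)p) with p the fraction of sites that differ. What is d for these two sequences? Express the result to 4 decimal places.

0.3734

The sequences differ at positions 2 (A/T), 10 (A/T), 12 (G/C), 14 (T/C), 15 (C/T).
p = 5/17 = 0.294118.
d = −0.75 · ln(1 − (4/3)·0.294118) = −0.75 · ln(0.607843) = −0.75 · (-0.497839) = 0.3734.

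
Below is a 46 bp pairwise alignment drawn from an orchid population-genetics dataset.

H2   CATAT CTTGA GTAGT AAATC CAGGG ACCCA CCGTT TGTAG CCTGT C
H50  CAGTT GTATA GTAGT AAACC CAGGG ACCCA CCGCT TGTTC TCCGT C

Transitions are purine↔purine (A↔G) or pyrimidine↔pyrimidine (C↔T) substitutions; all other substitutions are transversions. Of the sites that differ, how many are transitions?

Differing sites — 3:T/G (Tv); 4:A/T (Tv); 6:C/G (Tv); 8:T/A (Tv); 9:G/T (Tv); 19:T/C (Ti); 34:T/C (Ti); 39:A/T (Tv); 40:G/C (Tv); 41:C/T (Ti); 43:T/C (Ti).
Of the 11 differences, 4 transitions and 7 transversions, so the answer is 4.

4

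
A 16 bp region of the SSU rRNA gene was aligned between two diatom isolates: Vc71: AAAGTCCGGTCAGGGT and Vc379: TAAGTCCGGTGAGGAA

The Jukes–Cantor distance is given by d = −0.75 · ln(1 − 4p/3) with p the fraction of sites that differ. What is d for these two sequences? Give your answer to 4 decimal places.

0.3041

Differing sites — 1:A/T; 11:C/G; 15:G/A; 16:T/A.
p = 4/16 = 0.250000.
d = −0.75 · ln(1 − (4/3)·0.250000) = −0.75 · ln(0.666667) = −0.75 · (-0.405465) = 0.3041.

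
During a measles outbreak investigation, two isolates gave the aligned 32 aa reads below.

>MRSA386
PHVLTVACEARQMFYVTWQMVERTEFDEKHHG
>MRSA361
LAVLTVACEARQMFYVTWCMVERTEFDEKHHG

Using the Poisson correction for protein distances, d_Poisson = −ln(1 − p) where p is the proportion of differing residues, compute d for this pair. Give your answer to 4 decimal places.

The sequences differ at positions 1 (P/L), 2 (H/A), 19 (Q/C).
p = 3/32 = 0.093750.
d = −ln(1 − 0.093750) = −ln(0.906250) = 0.0984.

0.0984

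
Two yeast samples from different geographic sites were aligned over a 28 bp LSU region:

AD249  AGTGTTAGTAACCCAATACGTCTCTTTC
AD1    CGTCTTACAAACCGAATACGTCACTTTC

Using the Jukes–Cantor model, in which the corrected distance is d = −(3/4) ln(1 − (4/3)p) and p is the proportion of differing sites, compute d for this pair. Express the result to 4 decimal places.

Mismatches occur at site 1 (A↔C), site 4 (G↔C), site 8 (G↔C), site 9 (T↔A), site 14 (C↔G), site 23 (T↔A).
p = 6/28 = 0.214286.
d = −0.75 · ln(1 − (4/3)·0.214286) = −0.75 · ln(0.714285) = −0.75 · (-0.336473) = 0.2524.

0.2524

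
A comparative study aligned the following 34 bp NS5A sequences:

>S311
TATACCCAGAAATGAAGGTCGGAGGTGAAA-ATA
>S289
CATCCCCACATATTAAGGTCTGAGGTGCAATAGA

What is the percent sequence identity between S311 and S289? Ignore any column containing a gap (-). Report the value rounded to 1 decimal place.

75.8%

Excluding the 1 gap column leaves 33 comparable sites.
The sequences differ at positions 1 (T/C), 4 (A/C), 9 (G/C), 11 (A/T), 14 (G/T), 21 (G/T), 28 (A/C), 33 (T/G).
25 of the 33 comparable sites match, so the percent identity is 25/33 × 100 = 75.8%.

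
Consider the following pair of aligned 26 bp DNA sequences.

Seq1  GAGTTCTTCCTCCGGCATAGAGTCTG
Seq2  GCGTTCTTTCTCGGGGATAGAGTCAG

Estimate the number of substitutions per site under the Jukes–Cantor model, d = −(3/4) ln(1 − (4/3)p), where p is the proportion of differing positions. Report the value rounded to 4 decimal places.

0.2222

Differing sites — 2:A/C; 9:C/T; 13:C/G; 16:C/G; 25:T/A.
p = 5/26 = 0.192308.
d = −0.75 · ln(1 − (4/3)·0.192308) = −0.75 · ln(0.743589) = −0.75 · (-0.296267) = 0.2222.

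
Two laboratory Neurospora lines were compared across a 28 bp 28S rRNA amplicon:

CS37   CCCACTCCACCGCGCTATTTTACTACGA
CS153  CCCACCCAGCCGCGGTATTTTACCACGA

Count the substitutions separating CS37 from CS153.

5

The sequences differ at positions 6 (T/C), 8 (C/A), 9 (A/G), 15 (C/G), 24 (T/C).
That gives 5 mismatches out of 28 aligned sites, so the Hamming distance is 5.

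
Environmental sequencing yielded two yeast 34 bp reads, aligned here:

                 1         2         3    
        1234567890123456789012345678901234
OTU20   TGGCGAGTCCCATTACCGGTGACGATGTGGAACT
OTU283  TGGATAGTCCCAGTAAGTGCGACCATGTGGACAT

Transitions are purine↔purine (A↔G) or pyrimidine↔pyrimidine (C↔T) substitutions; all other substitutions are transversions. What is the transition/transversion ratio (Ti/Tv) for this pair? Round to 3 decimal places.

Differing sites — 4:C/A (Tv); 5:G/T (Tv); 13:T/G (Tv); 16:C/A (Tv); 17:C/G (Tv); 18:G/T (Tv); 20:T/C (Ti); 24:G/C (Tv); 32:A/C (Tv); 33:C/A (Tv).
Of the 10 differences, 1 transition and 9 transversions, so Ti/Tv = 1/9 = 0.111.

0.111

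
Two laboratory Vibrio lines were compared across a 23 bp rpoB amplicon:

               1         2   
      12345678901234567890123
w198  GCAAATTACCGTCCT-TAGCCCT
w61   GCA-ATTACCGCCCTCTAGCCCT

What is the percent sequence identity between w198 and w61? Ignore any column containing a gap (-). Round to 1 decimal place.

Excluding the 2 gap columns leaves 21 comparable sites.
The sequences differ at position 12 (T/C).
20 of the 21 comparable sites match, so the percent identity is 20/21 × 100 = 95.2%.

95.2%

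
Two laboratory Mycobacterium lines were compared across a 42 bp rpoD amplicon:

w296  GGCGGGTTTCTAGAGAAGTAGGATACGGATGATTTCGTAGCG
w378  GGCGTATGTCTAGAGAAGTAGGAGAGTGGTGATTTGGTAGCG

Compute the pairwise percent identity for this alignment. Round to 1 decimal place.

81.0%

The sequences differ at positions 5 (G/T), 6 (G/A), 8 (T/G), 24 (T/G), 26 (C/G), 27 (G/T), 29 (A/G), 36 (C/G).
34 of the 42 sites match, so the percent identity is 34/42 × 100 = 81.0%.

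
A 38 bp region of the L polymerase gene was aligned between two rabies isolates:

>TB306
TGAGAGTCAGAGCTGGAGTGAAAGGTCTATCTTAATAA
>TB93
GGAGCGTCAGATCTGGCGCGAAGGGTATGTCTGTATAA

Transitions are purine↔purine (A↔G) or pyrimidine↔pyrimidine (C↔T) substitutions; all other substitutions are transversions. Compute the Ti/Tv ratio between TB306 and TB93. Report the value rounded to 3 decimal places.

Mismatches occur at site 1 (T→G, transversion), site 5 (A→C, transversion), site 12 (G→T, transversion), site 17 (A→C, transversion), site 19 (T→C, transition), site 23 (A→G, transition), site 27 (C→A, transversion), site 29 (A→G, transition), site 33 (T→G, transversion), site 34 (A→T, transversion).
Of the 10 differences, 3 transitions and 7 transversions, so Ti/Tv = 3/7 = 0.429.

0.429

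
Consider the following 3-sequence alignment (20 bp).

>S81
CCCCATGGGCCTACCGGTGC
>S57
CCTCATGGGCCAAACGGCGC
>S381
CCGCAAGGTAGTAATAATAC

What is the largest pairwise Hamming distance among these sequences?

Pairwise Hamming distances:
  S81 vs S57: 4
  S81 vs S381: 10
  S57 vs S381: 11
The largest is 11, between S57 and S381.

11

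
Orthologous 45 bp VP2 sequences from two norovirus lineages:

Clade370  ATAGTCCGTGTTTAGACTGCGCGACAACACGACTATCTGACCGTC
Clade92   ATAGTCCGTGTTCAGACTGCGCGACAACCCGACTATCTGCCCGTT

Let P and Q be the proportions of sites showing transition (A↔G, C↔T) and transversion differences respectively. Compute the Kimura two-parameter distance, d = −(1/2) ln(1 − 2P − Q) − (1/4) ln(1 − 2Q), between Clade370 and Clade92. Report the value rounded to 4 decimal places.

Mismatches occur at site 13 (T→C, transition), site 29 (A→C, transversion), site 40 (A→C, transversion), site 45 (C→T, transition).
Of the 4 differences, 2 transitions and 2 transversions over 45 sites: P = 2/45 = 0.044444, Q = 2/45 = 0.044444.
d = −0.5·ln(0.866668) − 0.25·ln(0.911112) = −0.5·(-0.143099) − 0.25·(-0.093089) = 0.0948.

0.0948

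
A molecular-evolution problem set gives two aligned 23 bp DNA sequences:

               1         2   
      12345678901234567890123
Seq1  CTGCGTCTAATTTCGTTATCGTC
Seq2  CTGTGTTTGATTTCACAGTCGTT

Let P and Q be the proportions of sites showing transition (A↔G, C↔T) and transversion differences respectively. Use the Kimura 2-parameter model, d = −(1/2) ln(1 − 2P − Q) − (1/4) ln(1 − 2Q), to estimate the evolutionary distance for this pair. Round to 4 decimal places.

0.5508

Differing sites — 4:C/T (Ti); 7:C/T (Ti); 9:A/G (Ti); 15:G/A (Ti); 16:T/C (Ti); 17:T/A (Tv); 18:A/G (Ti); 23:C/T (Ti).
Of the 8 differences, 7 transitions and 1 transversion over 23 sites: P = 7/23 = 0.304348, Q = 1/23 = 0.043478.
d = −0.5·ln(0.347826) − 0.25·ln(0.913044) = −0.5·(-1.056053) − 0.25·(-0.090971) = 0.5508.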